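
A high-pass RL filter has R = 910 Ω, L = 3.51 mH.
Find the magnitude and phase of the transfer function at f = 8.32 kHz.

Step 1 — Angular frequency: ω = 2π·8320 = 5.228e+04 rad/s.
Step 2 — Transfer function: H(jω) = jωL/(R + jωL).
Step 3 — Numerator jωL = j·183.5; denominator R + jωL = 910 + j183.5.
Step 4 — H = 0.03907 + j0.1938.
Step 5 — Magnitude: |H| = 0.1977 (-14.1 dB); phase: φ = 78.6°.

|H| = 0.1977 (-14.1 dB), φ = 78.6°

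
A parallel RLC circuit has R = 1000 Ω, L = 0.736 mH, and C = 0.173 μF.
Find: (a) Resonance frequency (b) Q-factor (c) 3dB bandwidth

Step 1 — Resonance: ω₀ = 1/√(LC) = 1/√(0.000736·1.73e-07) = 8.862e+04 rad/s.
Step 2 — f₀ = ω₀/(2π) = 1.41e+04 Hz.
Step 3 — Parallel Q: Q = R/(ω₀L) = 1000/(8.862e+04·0.000736) = 15.33.
Step 4 — Bandwidth: Δω = ω₀/Q = 5780 rad/s; BW = Δω/(2π) = 920 Hz.

(a) f₀ = 1.41e+04 Hz  (b) Q = 15.33  (c) BW = 920 Hz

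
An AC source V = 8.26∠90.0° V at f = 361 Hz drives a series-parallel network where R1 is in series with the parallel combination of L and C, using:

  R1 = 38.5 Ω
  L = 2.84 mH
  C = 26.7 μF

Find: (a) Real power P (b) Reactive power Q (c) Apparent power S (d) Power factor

Step 1 — Angular frequency: ω = 2π·f = 2π·361 = 2268 rad/s.
Step 2 — Component impedances:
  R1: Z = R = 38.5 Ω
  L: Z = jωL = j·2268·0.00284 = 0 + j6.442 Ω
  C: Z = 1/(jωC) = -j/(ω·C) = 0 - j16.51 Ω
Step 3 — Parallel branch: L || C = 1/(1/L + 1/C) = 0 + j10.56 Ω.
Step 4 — Series with R1: Z_total = R1 + (L || C) = 38.5 + j10.56 Ω = 39.92∠15.3° Ω.
Step 5 — Source phasor: V = 8.26∠90.0° V = 0 + j8.26 V.
Step 6 — Current: I = V / Z = 0.05474 + j0.1995 A = 0.2069∠74.7° A.
Step 7 — Complex power: S = V·I* = 1.648 + j0.4522 VA.
Step 8 — Real power: P = Re(S) = 1.648 W.
Step 9 — Reactive power: Q = Im(S) = 0.4522 VAR.
Step 10 — Apparent power: |S| = 1.709 VA.
Step 11 — Power factor: PF = P/|S| = 0.9644 (lagging).

(a) P = 1.648 W  (b) Q = 0.4522 VAR  (c) S = 1.709 VA  (d) PF = 0.9644 (lagging)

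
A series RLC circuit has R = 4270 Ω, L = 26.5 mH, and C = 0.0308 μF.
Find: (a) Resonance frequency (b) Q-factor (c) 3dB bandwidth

Step 1 — Resonance: ω₀ = 1/√(LC) = 1/√(0.0265·3.08e-08) = 3.5e+04 rad/s.
Step 2 — f₀ = ω₀/(2π) = 5571 Hz.
Step 3 — Series Q: Q = ω₀L/R = 3.5e+04·0.0265/4270 = 0.2172.
Step 4 — Bandwidth: Δω = ω₀/Q = 1.611e+05 rad/s; BW = Δω/(2π) = 2.564e+04 Hz.

(a) f₀ = 5571 Hz  (b) Q = 0.2172  (c) BW = 2.564e+04 Hz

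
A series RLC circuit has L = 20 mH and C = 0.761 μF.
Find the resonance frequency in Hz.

Step 1 — Resonance condition Im(Z)=0 gives ω₀ = 1/√(LC).
Step 2 — ω₀ = 1/√(0.02·7.61e-07) = 8106 rad/s.
Step 3 — f₀ = ω₀/(2π) = 1290 Hz.

f₀ = 1290 Hz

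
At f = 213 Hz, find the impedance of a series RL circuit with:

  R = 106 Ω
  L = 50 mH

Step 1 — Angular frequency: ω = 2π·f = 2π·213 = 1338 rad/s.
Step 2 — Component impedances:
  R: Z = R = 106 Ω
  L: Z = jωL = j·1338·0.05 = 0 + j66.92 Ω
Step 3 — Series combination: Z_total = R + L = 106 + j66.92 Ω = 125.4∠32.3° Ω.

Z = 106 + j66.92 Ω = 125.4∠32.3° Ω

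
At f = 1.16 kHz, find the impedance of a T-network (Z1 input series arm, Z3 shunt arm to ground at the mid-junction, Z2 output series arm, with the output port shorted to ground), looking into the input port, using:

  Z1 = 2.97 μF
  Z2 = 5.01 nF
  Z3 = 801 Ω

Step 1 — Angular frequency: ω = 2π·f = 2π·1160 = 7288 rad/s.
Step 2 — Component impedances:
  Z1: Z = 1/(jωC) = -j/(ω·C) = 0 - j46.2 Ω
  Z2: Z = 1/(jωC) = -j/(ω·C) = 0 - j2.739e+04 Ω
  Z3: Z = R = 801 Ω
Step 3 — With the output port shorted to ground, the output series arm Z2 runs from the junction to ground; the shunt arm Z3 also runs from the junction to ground. They appear in parallel: Z3 || Z2 = 800.3 - j23.41 Ω.
Step 4 — Series with input arm Z1: Z_in = Z1 + (Z3 || Z2) = 800.3 - j69.6 Ω = 803.3∠-5.0° Ω.

Z = 800.3 - j69.6 Ω = 803.3∠-5.0° Ω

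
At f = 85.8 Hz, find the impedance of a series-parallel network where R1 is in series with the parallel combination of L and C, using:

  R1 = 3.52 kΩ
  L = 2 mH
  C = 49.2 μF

Step 1 — Angular frequency: ω = 2π·f = 2π·85.8 = 539.1 rad/s.
Step 2 — Component impedances:
  R1: Z = R = 3520 Ω
  L: Z = jωL = j·539.1·0.002 = 0 + j1.078 Ω
  C: Z = 1/(jωC) = -j/(ω·C) = 0 - j37.7 Ω
Step 3 — Parallel branch: L || C = 1/(1/L + 1/C) = 0 + j1.11 Ω.
Step 4 — Series with R1: Z_total = R1 + (L || C) = 3520 + j1.11 Ω = 3520∠0.0° Ω.

Z = 3520 + j1.11 Ω = 3520∠0.0° Ω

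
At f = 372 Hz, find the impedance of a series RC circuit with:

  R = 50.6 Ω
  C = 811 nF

Step 1 — Angular frequency: ω = 2π·f = 2π·372 = 2337 rad/s.
Step 2 — Component impedances:
  R: Z = R = 50.6 Ω
  C: Z = 1/(jωC) = -j/(ω·C) = 0 - j527.5 Ω
Step 3 — Series combination: Z_total = R + C = 50.6 - j527.5 Ω = 530∠-84.5° Ω.

Z = 50.6 - j527.5 Ω = 530∠-84.5° Ω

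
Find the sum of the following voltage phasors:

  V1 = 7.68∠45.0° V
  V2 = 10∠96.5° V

Step 1 — Convert each phasor to rectangular form:
  V1 = 7.68·(cos(45.0°) + j·sin(45.0°)) = 5.431 + j5.431 V
  V2 = 10·(cos(96.5°) + j·sin(96.5°)) = -1.132 + j9.936 V
Step 2 — Sum components: V_total = 4.299 + j15.37 V.
Step 3 — Convert to polar: |V_total| = 15.96 V, ∠V_total = 74.4°.

V_total = 15.96∠74.4° V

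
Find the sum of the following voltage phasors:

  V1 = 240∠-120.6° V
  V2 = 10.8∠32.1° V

Step 1 — Convert each phasor to rectangular form:
  V1 = 240·(cos(-120.6°) + j·sin(-120.6°)) = -122.2 - j206.6 V
  V2 = 10.8·(cos(32.1°) + j·sin(32.1°)) = 9.149 + j5.739 V
Step 2 — Sum components: V_total = -113 - j200.8 V.
Step 3 — Convert to polar: |V_total| = 230.5 V, ∠V_total = -119.4°.

V_total = 230.5∠-119.4° V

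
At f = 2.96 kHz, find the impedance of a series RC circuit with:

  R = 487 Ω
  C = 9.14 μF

Step 1 — Angular frequency: ω = 2π·f = 2π·2960 = 1.86e+04 rad/s.
Step 2 — Component impedances:
  R: Z = R = 487 Ω
  C: Z = 1/(jωC) = -j/(ω·C) = 0 - j5.883 Ω
Step 3 — Series combination: Z_total = R + C = 487 - j5.883 Ω = 487∠-0.7° Ω.

Z = 487 - j5.883 Ω = 487∠-0.7° Ω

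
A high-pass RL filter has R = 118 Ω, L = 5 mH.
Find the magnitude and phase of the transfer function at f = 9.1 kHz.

Step 1 — Angular frequency: ω = 2π·9100 = 5.718e+04 rad/s.
Step 2 — Transfer function: H(jω) = jωL/(R + jωL).
Step 3 — Numerator jωL = j·285.9; denominator R + jωL = 118 + j285.9.
Step 4 — H = 0.8544 + j0.3527.
Step 5 — Magnitude: |H| = 0.9244 (-0.7 dB); phase: φ = 22.4°.

|H| = 0.9244 (-0.7 dB), φ = 22.4°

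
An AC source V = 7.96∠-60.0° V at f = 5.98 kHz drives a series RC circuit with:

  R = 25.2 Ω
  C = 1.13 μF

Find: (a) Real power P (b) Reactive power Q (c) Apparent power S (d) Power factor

Step 1 — Angular frequency: ω = 2π·f = 2π·5980 = 3.757e+04 rad/s.
Step 2 — Component impedances:
  R: Z = R = 25.2 Ω
  C: Z = 1/(jωC) = -j/(ω·C) = 0 - j23.55 Ω
Step 3 — Series combination: Z_total = R + C = 25.2 - j23.55 Ω = 34.49∠-43.1° Ω.
Step 4 — Source phasor: V = 7.96∠-60.0° V = 3.98 - j6.894 V.
Step 5 — Current: I = V / Z = 0.2208 - j0.06722 A = 0.2308∠-16.9° A.
Step 6 — Complex power: S = V·I* = 1.342 - j1.254 VA.
Step 7 — Real power: P = Re(S) = 1.342 W.
Step 8 — Reactive power: Q = Im(S) = -1.254 VAR.
Step 9 — Apparent power: |S| = 1.837 VA.
Step 10 — Power factor: PF = P/|S| = 0.7306 (leading).

(a) P = 1.342 W  (b) Q = -1.254 VAR  (c) S = 1.837 VA  (d) PF = 0.7306 (leading)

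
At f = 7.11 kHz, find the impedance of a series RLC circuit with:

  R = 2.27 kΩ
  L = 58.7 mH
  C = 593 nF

Step 1 — Angular frequency: ω = 2π·f = 2π·7110 = 4.467e+04 rad/s.
Step 2 — Component impedances:
  R: Z = R = 2270 Ω
  L: Z = jωL = j·4.467e+04·0.0587 = 0 + j2622 Ω
  C: Z = 1/(jωC) = -j/(ω·C) = 0 - j37.75 Ω
Step 3 — Series combination: Z_total = R + L + C = 2270 + j2585 Ω = 3440∠48.7° Ω.

Z = 2270 + j2585 Ω = 3440∠48.7° Ω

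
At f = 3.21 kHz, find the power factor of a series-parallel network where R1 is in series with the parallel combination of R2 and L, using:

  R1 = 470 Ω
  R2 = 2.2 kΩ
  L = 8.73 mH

Step 1 — Angular frequency: ω = 2π·f = 2π·3210 = 2.017e+04 rad/s.
Step 2 — Component impedances:
  R1: Z = R = 470 Ω
  R2: Z = R = 2200 Ω
  L: Z = jωL = j·2.017e+04·0.00873 = 0 + j176.1 Ω
Step 3 — Parallel branch: R2 || L = 1/(1/R2 + 1/L) = 14 + j175 Ω.
Step 4 — Series with R1: Z_total = R1 + (R2 || L) = 484 + j175 Ω = 514.7∠19.9° Ω.
Step 5 — Power factor: PF = cos(φ) = Re(Z)/|Z| = 484/514.7 = 0.9404.
Step 6 — Type: Im(Z) = 175 ⇒ lagging (phase φ = 19.9°).

PF = 0.9404 (lagging, φ = 19.9°)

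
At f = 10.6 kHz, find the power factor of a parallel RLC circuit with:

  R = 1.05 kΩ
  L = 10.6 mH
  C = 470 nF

Step 1 — Angular frequency: ω = 2π·f = 2π·1.06e+04 = 6.66e+04 rad/s.
Step 2 — Component impedances:
  R: Z = R = 1050 Ω
  L: Z = jωL = j·6.66e+04·0.0106 = 0 + j706 Ω
  C: Z = 1/(jωC) = -j/(ω·C) = 0 - j31.95 Ω
Step 3 — Parallel combination: 1/Z_total = 1/R + 1/L + 1/C; Z_total = 1.065 - j33.43 Ω = 33.44∠-88.2° Ω.
Step 4 — Power factor: PF = cos(φ) = Re(Z)/|Z| = 1.065/33.44 = 0.03185.
Step 5 — Type: Im(Z) = -33.43 ⇒ leading (phase φ = -88.2°).

PF = 0.03185 (leading, φ = -88.2°)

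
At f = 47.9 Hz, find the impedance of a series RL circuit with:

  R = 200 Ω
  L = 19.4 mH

Step 1 — Angular frequency: ω = 2π·f = 2π·47.9 = 301 rad/s.
Step 2 — Component impedances:
  R: Z = R = 200 Ω
  L: Z = jωL = j·301·0.0194 = 0 + j5.839 Ω
Step 3 — Series combination: Z_total = R + L = 200 + j5.839 Ω = 200.1∠1.7° Ω.

Z = 200 + j5.839 Ω = 200.1∠1.7° Ω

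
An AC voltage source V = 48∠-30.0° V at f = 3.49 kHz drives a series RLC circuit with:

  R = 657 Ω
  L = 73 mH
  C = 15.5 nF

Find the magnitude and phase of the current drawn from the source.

Step 1 — Angular frequency: ω = 2π·f = 2π·3490 = 2.193e+04 rad/s.
Step 2 — Component impedances:
  R: Z = R = 657 Ω
  L: Z = jωL = j·2.193e+04·0.073 = 0 + j1601 Ω
  C: Z = 1/(jωC) = -j/(ω·C) = 0 - j2942 Ω
Step 3 — Series combination: Z_total = R + L + C = 657 - j1341 Ω = 1494∠-63.9° Ω.
Step 4 — Source phasor: V = 48∠-30.0° V = 41.57 - j24 V.
Step 5 — Ohm's law: I = V / Z_total = (41.57 - j24) / (657 - j1341) = 0.02667 + j0.01793 A.
Step 6 — Convert to polar: |I| = 0.03214 A, ∠I = 33.9°.

I = 0.03214∠33.9° A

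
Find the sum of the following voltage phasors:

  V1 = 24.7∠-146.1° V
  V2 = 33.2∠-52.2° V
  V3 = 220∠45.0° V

Step 1 — Convert each phasor to rectangular form:
  V1 = 24.7·(cos(-146.1°) + j·sin(-146.1°)) = -20.5 - j13.78 V
  V2 = 33.2·(cos(-52.2°) + j·sin(-52.2°)) = 20.35 - j26.23 V
  V3 = 220·(cos(45.0°) + j·sin(45.0°)) = 155.6 + j155.6 V
Step 2 — Sum components: V_total = 155.4 + j115.6 V.
Step 3 — Convert to polar: |V_total| = 193.7 V, ∠V_total = 36.6°.

V_total = 193.7∠36.6° V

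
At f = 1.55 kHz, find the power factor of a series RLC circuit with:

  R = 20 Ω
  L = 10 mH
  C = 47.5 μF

Step 1 — Angular frequency: ω = 2π·f = 2π·1550 = 9739 rad/s.
Step 2 — Component impedances:
  R: Z = R = 20 Ω
  L: Z = jωL = j·9739·0.01 = 0 + j97.39 Ω
  C: Z = 1/(jωC) = -j/(ω·C) = 0 - j2.162 Ω
Step 3 — Series combination: Z_total = R + L + C = 20 + j95.23 Ω = 97.31∠78.1° Ω.
Step 4 — Power factor: PF = cos(φ) = Re(Z)/|Z| = 20/97.31 = 0.2055.
Step 5 — Type: Im(Z) = 95.23 ⇒ lagging (phase φ = 78.1°).

PF = 0.2055 (lagging, φ = 78.1°)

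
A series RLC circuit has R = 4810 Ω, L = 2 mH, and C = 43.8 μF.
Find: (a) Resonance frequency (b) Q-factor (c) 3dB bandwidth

Step 1 — Resonance condition Im(Z)=0 gives ω₀ = 1/√(LC).
Step 2 — ω₀ = 1/√(0.002·4.38e-05) = 3379 rad/s.
Step 3 — f₀ = ω₀/(2π) = 537.7 Hz.
Step 4 — Series Q: Q = ω₀L/R = 3379·0.002/4810 = 0.001405.
Step 5 — 3dB bandwidth: Δω = ω₀/Q = 2.405e+06 rad/s; BW = Δω/(2π) = 3.828e+05 Hz.

(a) f₀ = 537.7 Hz  (b) Q = 0.001405  (c) BW = 3.828e+05 Hz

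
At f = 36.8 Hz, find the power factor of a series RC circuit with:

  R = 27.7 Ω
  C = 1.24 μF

Step 1 — Angular frequency: ω = 2π·f = 2π·36.8 = 231.2 rad/s.
Step 2 — Component impedances:
  R: Z = R = 27.7 Ω
  C: Z = 1/(jωC) = -j/(ω·C) = 0 - j3488 Ω
Step 3 — Series combination: Z_total = R + C = 27.7 - j3488 Ω = 3488∠-89.5° Ω.
Step 4 — Power factor: PF = cos(φ) = Re(Z)/|Z| = 27.7/3488 = 0.007942.
Step 5 — Type: Im(Z) = -3488 ⇒ leading (phase φ = -89.5°).

PF = 0.007942 (leading, φ = -89.5°)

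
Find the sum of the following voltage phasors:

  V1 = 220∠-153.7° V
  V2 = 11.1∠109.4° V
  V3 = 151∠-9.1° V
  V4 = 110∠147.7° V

Step 1 — Convert each phasor to rectangular form:
  V1 = 220·(cos(-153.7°) + j·sin(-153.7°)) = -197.2 - j97.48 V
  V2 = 11.1·(cos(109.4°) + j·sin(109.4°)) = -3.687 + j10.47 V
  V3 = 151·(cos(-9.1°) + j·sin(-9.1°)) = 149.1 - j23.88 V
  V4 = 110·(cos(147.7°) + j·sin(147.7°)) = -92.98 + j58.78 V
Step 2 — Sum components: V_total = -144.8 - j52.11 V.
Step 3 — Convert to polar: |V_total| = 153.9 V, ∠V_total = -160.2°.

V_total = 153.9∠-160.2° V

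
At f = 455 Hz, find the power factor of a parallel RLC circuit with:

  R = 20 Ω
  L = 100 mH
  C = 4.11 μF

Step 1 — Angular frequency: ω = 2π·f = 2π·455 = 2859 rad/s.
Step 2 — Component impedances:
  R: Z = R = 20 Ω
  L: Z = jωL = j·2859·0.1 = 0 + j285.9 Ω
  C: Z = 1/(jωC) = -j/(ω·C) = 0 - j85.11 Ω
Step 3 — Parallel combination: 1/Z_total = 1/R + 1/L + 1/C; Z_total = 19.47 - j3.213 Ω = 19.73∠-9.4° Ω.
Step 4 — Power factor: PF = cos(φ) = Re(Z)/|Z| = 19.47/19.733 = 0.9867.
Step 5 — Type: Im(Z) = -3.213 ⇒ leading (phase φ = -9.4°).

PF = 0.9867 (leading, φ = -9.4°)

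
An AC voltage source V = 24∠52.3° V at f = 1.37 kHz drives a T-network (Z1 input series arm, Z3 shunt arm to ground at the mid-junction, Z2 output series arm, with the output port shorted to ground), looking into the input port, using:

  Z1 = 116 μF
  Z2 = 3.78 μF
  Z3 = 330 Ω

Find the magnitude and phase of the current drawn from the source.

Step 1 — Angular frequency: ω = 2π·f = 2π·1370 = 8608 rad/s.
Step 2 — Component impedances:
  Z1: Z = 1/(jωC) = -j/(ω·C) = 0 - j1.001 Ω
  Z2: Z = 1/(jωC) = -j/(ω·C) = 0 - j30.73 Ω
  Z3: Z = R = 330 Ω
Step 3 — With the output port shorted to ground, the output series arm Z2 runs from the junction to ground; the shunt arm Z3 also runs from the junction to ground. They appear in parallel: Z3 || Z2 = 2.838 - j30.47 Ω.
Step 4 — Series with input arm Z1: Z_in = Z1 + (Z3 || Z2) = 2.838 - j31.47 Ω = 31.6∠-84.8° Ω.
Step 5 — Source phasor: V = 24∠52.3° V = 14.68 + j18.99 V.
Step 6 — Ohm's law: I = V / Z_total = (14.68 + j18.99) / (2.838 - j31.47) = -0.5568 + j0.5166 A.
Step 7 — Convert to polar: |I| = 0.7595 A, ∠I = 137.1°.

I = 0.7595∠137.1° A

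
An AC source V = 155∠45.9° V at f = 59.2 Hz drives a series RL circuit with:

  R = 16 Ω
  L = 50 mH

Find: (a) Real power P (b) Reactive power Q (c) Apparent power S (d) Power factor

Step 1 — Angular frequency: ω = 2π·f = 2π·59.2 = 372 rad/s.
Step 2 — Component impedances:
  R: Z = R = 16 Ω
  L: Z = jωL = j·372·0.05 = 0 + j18.6 Ω
Step 3 — Series combination: Z_total = R + L = 16 + j18.6 Ω = 24.53∠49.3° Ω.
Step 4 — Source phasor: V = 155∠45.9° V = 107.9 + j111.3 V.
Step 5 — Current: I = V / Z = 6.307 - j0.3741 A = 6.318∠-3.4° A.
Step 6 — Complex power: S = V·I* = 638.7 + j742.4 VA.
Step 7 — Real power: P = Re(S) = 638.7 W.
Step 8 — Reactive power: Q = Im(S) = 742.4 VAR.
Step 9 — Apparent power: |S| = 979.3 VA.
Step 10 — Power factor: PF = P/|S| = 0.6522 (lagging).

(a) P = 638.7 W  (b) Q = 742.4 VAR  (c) S = 979.3 VA  (d) PF = 0.6522 (lagging)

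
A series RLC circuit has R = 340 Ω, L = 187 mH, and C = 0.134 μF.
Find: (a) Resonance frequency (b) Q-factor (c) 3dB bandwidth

Step 1 — Resonance condition Im(Z)=0 gives ω₀ = 1/√(LC).
Step 2 — ω₀ = 1/√(0.187·1.34e-07) = 6317 rad/s.
Step 3 — f₀ = ω₀/(2π) = 1005 Hz.
Step 4 — Series Q: Q = ω₀L/R = 6317·0.187/340 = 3.474.
Step 5 — 3dB bandwidth: Δω = ω₀/Q = 1818 rad/s; BW = Δω/(2π) = 289.4 Hz.

(a) f₀ = 1005 Hz  (b) Q = 3.474  (c) BW = 289.4 Hz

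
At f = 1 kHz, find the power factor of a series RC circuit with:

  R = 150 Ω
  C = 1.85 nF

Step 1 — Angular frequency: ω = 2π·f = 2π·1000 = 6283 rad/s.
Step 2 — Component impedances:
  R: Z = R = 150 Ω
  C: Z = 1/(jωC) = -j/(ω·C) = 0 - j8.603e+04 Ω
Step 3 — Series combination: Z_total = R + C = 150 - j8.603e+04 Ω = 8.603e+04∠-89.9° Ω.
Step 4 — Power factor: PF = cos(φ) = Re(Z)/|Z| = 150/8.603e+04 = 0.001744.
Step 5 — Type: Im(Z) = -8.603e+04 ⇒ leading (phase φ = -89.9°).

PF = 0.001744 (leading, φ = -89.9°)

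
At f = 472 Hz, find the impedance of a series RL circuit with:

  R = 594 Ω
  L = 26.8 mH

Step 1 — Angular frequency: ω = 2π·f = 2π·472 = 2966 rad/s.
Step 2 — Component impedances:
  R: Z = R = 594 Ω
  L: Z = jωL = j·2966·0.0268 = 0 + j79.48 Ω
Step 3 — Series combination: Z_total = R + L = 594 + j79.48 Ω = 599.3∠7.6° Ω.

Z = 594 + j79.48 Ω = 599.3∠7.6° Ω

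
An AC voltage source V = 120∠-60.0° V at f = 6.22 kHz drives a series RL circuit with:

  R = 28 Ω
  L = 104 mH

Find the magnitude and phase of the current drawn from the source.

Step 1 — Angular frequency: ω = 2π·f = 2π·6220 = 3.908e+04 rad/s.
Step 2 — Component impedances:
  R: Z = R = 28 Ω
  L: Z = jωL = j·3.908e+04·0.104 = 0 + j4064 Ω
Step 3 — Series combination: Z_total = R + L = 28 + j4064 Ω = 4065∠89.6° Ω.
Step 4 — Source phasor: V = 120∠-60.0° V = 60 - j103.9 V.
Step 5 — Ohm's law: I = V / Z_total = (60 - j103.9) / (28 + j4064) = -0.02547 - j0.01494 A.
Step 6 — Convert to polar: |I| = 0.02952 A, ∠I = -149.6°.

I = 0.02952∠-149.6° A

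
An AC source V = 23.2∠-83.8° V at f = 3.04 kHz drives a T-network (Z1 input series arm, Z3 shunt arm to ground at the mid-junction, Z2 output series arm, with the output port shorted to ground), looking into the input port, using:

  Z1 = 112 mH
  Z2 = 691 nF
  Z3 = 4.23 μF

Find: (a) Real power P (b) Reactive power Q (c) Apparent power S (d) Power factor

Step 1 — Angular frequency: ω = 2π·f = 2π·3040 = 1.91e+04 rad/s.
Step 2 — Component impedances:
  Z1: Z = jωL = j·1.91e+04·0.112 = 0 + j2139 Ω
  Z2: Z = 1/(jωC) = -j/(ω·C) = 0 - j75.76 Ω
  Z3: Z = 1/(jωC) = -j/(ω·C) = 0 - j12.38 Ω
Step 3 — With the output port shorted to ground, the output series arm Z2 runs from the junction to ground; the shunt arm Z3 also runs from the junction to ground. They appear in parallel: Z3 || Z2 = 0 - j10.64 Ω.
Step 4 — Series with input arm Z1: Z_in = Z1 + (Z3 || Z2) = 0 + j2129 Ω = 2129∠90.0° Ω.
Step 5 — Source phasor: V = 23.2∠-83.8° V = 2.506 - j23.06 V.
Step 6 — Current: I = V / Z = -0.01084 - j0.001177 A = 0.0109∠-173.8° A.
Step 7 — Complex power: S = V·I* = 0 + j0.2529 VA.
Step 8 — Real power: P = Re(S) = 0 W.
Step 9 — Reactive power: Q = Im(S) = 0.2529 VAR.
Step 10 — Apparent power: |S| = 0.2529 VA.
Step 11 — Power factor: PF = P/|S| = 0 (lagging).

(a) P = 0 W  (b) Q = 0.2529 VAR  (c) S = 0.2529 VA  (d) PF = 0 (lagging)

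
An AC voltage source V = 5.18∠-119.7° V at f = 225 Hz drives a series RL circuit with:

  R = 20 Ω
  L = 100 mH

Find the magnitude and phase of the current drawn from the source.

Step 1 — Angular frequency: ω = 2π·f = 2π·225 = 1414 rad/s.
Step 2 — Component impedances:
  R: Z = R = 20 Ω
  L: Z = jωL = j·1414·0.1 = 0 + j141.4 Ω
Step 3 — Series combination: Z_total = R + L = 20 + j141.4 Ω = 142.8∠81.9° Ω.
Step 4 — Source phasor: V = 5.18∠-119.7° V = -2.566 - j4.5 V.
Step 5 — Ohm's law: I = V / Z_total = (-2.566 - j4.5) / (20 + j141.4) = -0.03372 + j0.01338 A.
Step 6 — Convert to polar: |I| = 0.03628 A, ∠I = 158.4°.

I = 0.03628∠158.4° A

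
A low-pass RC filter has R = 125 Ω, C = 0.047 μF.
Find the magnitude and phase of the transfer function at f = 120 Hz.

Step 1 — Angular frequency: ω = 2π·120 = 754 rad/s.
Step 2 — Transfer function: H(jω) = 1/(1 + jωRC).
Step 3 — Denominator: 1 + jωRC = 1 + j·754·125·4.7e-08 = 1 + j0.00443.
Step 4 — H = 1 - j0.00443.
Step 5 — Magnitude: |H| = 1 (-0.0 dB); phase: φ = -0.3°.

|H| = 1 (-0.0 dB), φ = -0.3°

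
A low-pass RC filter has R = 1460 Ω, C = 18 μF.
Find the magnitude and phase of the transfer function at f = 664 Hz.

Step 1 — Angular frequency: ω = 2π·664 = 4172 rad/s.
Step 2 — Transfer function: H(jω) = 1/(1 + jωRC).
Step 3 — Denominator: 1 + jωRC = 1 + j·4172·1460·1.8e-05 = 1 + j109.6.
Step 4 — H = 8.318e-05 - j0.00912.
Step 5 — Magnitude: |H| = 0.00912 (-40.8 dB); phase: φ = -89.5°.

|H| = 0.00912 (-40.8 dB), φ = -89.5°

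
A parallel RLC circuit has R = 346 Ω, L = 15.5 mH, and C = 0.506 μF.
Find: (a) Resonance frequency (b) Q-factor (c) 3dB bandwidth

Step 1 — Resonance: ω₀ = 1/√(LC) = 1/√(0.0155·5.06e-07) = 1.129e+04 rad/s.
Step 2 — f₀ = ω₀/(2π) = 1797 Hz.
Step 3 — Parallel Q: Q = R/(ω₀L) = 346/(1.129e+04·0.0155) = 1.977.
Step 4 — Bandwidth: Δω = ω₀/Q = 5712 rad/s; BW = Δω/(2π) = 909.1 Hz.

(a) f₀ = 1797 Hz  (b) Q = 1.977  (c) BW = 909.1 Hz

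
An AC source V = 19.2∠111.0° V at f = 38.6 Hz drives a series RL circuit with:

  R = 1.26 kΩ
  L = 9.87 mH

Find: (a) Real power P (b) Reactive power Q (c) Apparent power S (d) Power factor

Step 1 — Angular frequency: ω = 2π·f = 2π·38.6 = 242.5 rad/s.
Step 2 — Component impedances:
  R: Z = R = 1260 Ω
  L: Z = jωL = j·242.5·0.00987 = 0 + j2.394 Ω
Step 3 — Series combination: Z_total = R + L = 1260 + j2.394 Ω = 1260∠0.1° Ω.
Step 4 — Source phasor: V = 19.2∠111.0° V = -6.881 + j17.92 V.
Step 5 — Current: I = V / Z = -0.005434 + j0.01424 A = 0.01524∠110.9° A.
Step 6 — Complex power: S = V·I* = 0.2926 + j0.0005558 VA.
Step 7 — Real power: P = Re(S) = 0.2926 W.
Step 8 — Reactive power: Q = Im(S) = 0.0005558 VAR.
Step 9 — Apparent power: |S| = 0.2926 VA.
Step 10 — Power factor: PF = P/|S| = 1 (lagging).

(a) P = 0.2926 W  (b) Q = 0.0005558 VAR  (c) S = 0.2926 VA  (d) PF = 1 (lagging)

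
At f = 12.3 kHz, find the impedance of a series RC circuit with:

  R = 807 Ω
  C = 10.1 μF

Step 1 — Angular frequency: ω = 2π·f = 2π·1.23e+04 = 7.728e+04 rad/s.
Step 2 — Component impedances:
  R: Z = R = 807 Ω
  C: Z = 1/(jωC) = -j/(ω·C) = 0 - j1.281 Ω
Step 3 — Series combination: Z_total = R + C = 807 - j1.281 Ω = 807∠-0.1° Ω.

Z = 807 - j1.281 Ω = 807∠-0.1° Ω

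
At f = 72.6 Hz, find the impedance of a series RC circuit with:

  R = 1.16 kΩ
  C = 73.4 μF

Step 1 — Angular frequency: ω = 2π·f = 2π·72.6 = 456.2 rad/s.
Step 2 — Component impedances:
  R: Z = R = 1160 Ω
  C: Z = 1/(jωC) = -j/(ω·C) = 0 - j29.87 Ω
Step 3 — Series combination: Z_total = R + C = 1160 - j29.87 Ω = 1160∠-1.5° Ω.

Z = 1160 - j29.87 Ω = 1160∠-1.5° Ω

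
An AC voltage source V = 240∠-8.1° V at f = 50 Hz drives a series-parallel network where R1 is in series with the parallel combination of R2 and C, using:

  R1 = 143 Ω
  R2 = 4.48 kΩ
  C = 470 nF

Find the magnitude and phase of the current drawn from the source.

Step 1 — Angular frequency: ω = 2π·f = 2π·50 = 314.2 rad/s.
Step 2 — Component impedances:
  R1: Z = R = 143 Ω
  R2: Z = R = 4480 Ω
  C: Z = 1/(jωC) = -j/(ω·C) = 0 - j6773 Ω
Step 3 — Parallel branch: R2 || C = 1/(1/R2 + 1/C) = 3116 - j2061 Ω.
Step 4 — Series with R1: Z_total = R1 + (R2 || C) = 3259 - j2061 Ω = 3857∠-32.3° Ω.
Step 5 — Source phasor: V = 240∠-8.1° V = 237.6 - j33.82 V.
Step 6 — Ohm's law: I = V / Z_total = (237.6 - j33.82) / (3259 - j2061) = 0.05676 + j0.02552 A.
Step 7 — Convert to polar: |I| = 0.06223 A, ∠I = 24.2°.

I = 0.06223∠24.2° A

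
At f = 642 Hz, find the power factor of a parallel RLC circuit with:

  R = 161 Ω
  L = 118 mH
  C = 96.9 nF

Step 1 — Angular frequency: ω = 2π·f = 2π·642 = 4034 rad/s.
Step 2 — Component impedances:
  R: Z = R = 161 Ω
  L: Z = jωL = j·4034·0.118 = 0 + j476 Ω
  C: Z = 1/(jωC) = -j/(ω·C) = 0 - j2558 Ω
Step 3 — Parallel combination: 1/Z_total = 1/R + 1/L + 1/C; Z_total = 149.7 + j41.2 Ω = 155.2∠15.4° Ω.
Step 4 — Power factor: PF = cos(φ) = Re(Z)/|Z| = 149.657/155.225 = 0.9641.
Step 5 — Type: Im(Z) = 41.2 ⇒ lagging (phase φ = 15.4°).

PF = 0.9641 (lagging, φ = 15.4°)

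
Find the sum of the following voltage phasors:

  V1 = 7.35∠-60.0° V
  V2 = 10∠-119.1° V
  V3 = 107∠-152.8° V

Step 1 — Convert each phasor to rectangular form:
  V1 = 7.35·(cos(-60.0°) + j·sin(-60.0°)) = 3.675 - j6.365 V
  V2 = 10·(cos(-119.1°) + j·sin(-119.1°)) = -4.863 - j8.738 V
  V3 = 107·(cos(-152.8°) + j·sin(-152.8°)) = -95.17 - j48.91 V
Step 2 — Sum components: V_total = -96.36 - j64.01 V.
Step 3 — Convert to polar: |V_total| = 115.7 V, ∠V_total = -146.4°.

V_total = 115.7∠-146.4° V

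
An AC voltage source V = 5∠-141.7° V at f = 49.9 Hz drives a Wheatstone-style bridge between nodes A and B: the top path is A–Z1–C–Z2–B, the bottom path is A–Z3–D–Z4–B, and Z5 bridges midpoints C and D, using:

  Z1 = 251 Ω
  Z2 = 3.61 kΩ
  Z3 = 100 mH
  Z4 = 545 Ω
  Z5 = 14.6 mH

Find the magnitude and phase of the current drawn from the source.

Step 1 — Angular frequency: ω = 2π·f = 2π·49.9 = 313.5 rad/s.
Step 2 — Component impedances:
  Z1: Z = R = 251 Ω
  Z2: Z = R = 3610 Ω
  Z3: Z = jωL = j·313.5·0.1 = 0 + j31.35 Ω
  Z4: Z = R = 545 Ω
  Z5: Z = jωL = j·313.5·0.0146 = 0 + j4.578 Ω
Step 3 — Bridge requires nodal analysis (the Z5 bridge couples midpoints C and D, so the two paths cannot be reduced to a simple series/parallel combination). Setting node B to ground and injecting 1 A at node A, the 3-node admittance system at A, C, D solves to V_A = Z_AB = 477.5 + j30.86 Ω = 478.5∠3.7° Ω.
Step 4 — Source phasor: V = 5∠-141.7° V = -3.924 - j3.099 V.
Step 5 — Ohm's law: I = V / Z_total = (-3.924 - j3.099) / (477.5 + j30.86) = -0.008601 - j0.005934 A.
Step 6 — Convert to polar: |I| = 0.01045 A, ∠I = -145.4°.

I = 0.01045∠-145.4° A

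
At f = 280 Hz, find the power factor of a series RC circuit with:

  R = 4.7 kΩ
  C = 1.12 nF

Step 1 — Angular frequency: ω = 2π·f = 2π·280 = 1759 rad/s.
Step 2 — Component impedances:
  R: Z = R = 4700 Ω
  C: Z = 1/(jωC) = -j/(ω·C) = 0 - j5.075e+05 Ω
Step 3 — Series combination: Z_total = R + C = 4700 - j5.075e+05 Ω = 5.075e+05∠-89.5° Ω.
Step 4 — Power factor: PF = cos(φ) = Re(Z)/|Z| = 4700/5.075e+05 = 0.009261.
Step 5 — Type: Im(Z) = -5.075e+05 ⇒ leading (phase φ = -89.5°).

PF = 0.009261 (leading, φ = -89.5°)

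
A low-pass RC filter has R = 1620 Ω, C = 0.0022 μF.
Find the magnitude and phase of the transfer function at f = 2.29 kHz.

Step 1 — Angular frequency: ω = 2π·2290 = 1.439e+04 rad/s.
Step 2 — Transfer function: H(jω) = 1/(1 + jωRC).
Step 3 — Denominator: 1 + jωRC = 1 + j·1.439e+04·1620·2.2e-09 = 1 + j0.05128.
Step 4 — H = 0.9974 - j0.05115.
Step 5 — Magnitude: |H| = 0.9987 (-0.0 dB); phase: φ = -2.9°.

|H| = 0.9987 (-0.0 dB), φ = -2.9°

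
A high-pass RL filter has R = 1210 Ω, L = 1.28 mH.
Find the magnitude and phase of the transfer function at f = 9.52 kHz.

Step 1 — Angular frequency: ω = 2π·9520 = 5.982e+04 rad/s.
Step 2 — Transfer function: H(jω) = jωL/(R + jωL).
Step 3 — Numerator jωL = j·76.56; denominator R + jωL = 1210 + j76.56.
Step 4 — H = 0.003988 + j0.06302.
Step 5 — Magnitude: |H| = 0.06315 (-24.0 dB); phase: φ = 86.4°.

|H| = 0.06315 (-24.0 dB), φ = 86.4°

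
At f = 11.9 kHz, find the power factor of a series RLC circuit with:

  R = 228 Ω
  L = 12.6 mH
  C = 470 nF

Step 1 — Angular frequency: ω = 2π·f = 2π·1.19e+04 = 7.477e+04 rad/s.
Step 2 — Component impedances:
  R: Z = R = 228 Ω
  L: Z = jωL = j·7.477e+04·0.0126 = 0 + j942.1 Ω
  C: Z = 1/(jωC) = -j/(ω·C) = 0 - j28.46 Ω
Step 3 — Series combination: Z_total = R + L + C = 228 + j913.6 Ω = 941.7∠76.0° Ω.
Step 4 — Power factor: PF = cos(φ) = Re(Z)/|Z| = 228/941.7 = 0.2421.
Step 5 — Type: Im(Z) = 913.6 ⇒ lagging (phase φ = 76.0°).

PF = 0.2421 (lagging, φ = 76.0°)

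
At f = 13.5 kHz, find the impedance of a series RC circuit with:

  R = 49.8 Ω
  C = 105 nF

Step 1 — Angular frequency: ω = 2π·f = 2π·1.35e+04 = 8.482e+04 rad/s.
Step 2 — Component impedances:
  R: Z = R = 49.8 Ω
  C: Z = 1/(jωC) = -j/(ω·C) = 0 - j112.3 Ω
Step 3 — Series combination: Z_total = R + C = 49.8 - j112.3 Ω = 122.8∠-66.1° Ω.

Z = 49.8 - j112.3 Ω = 122.8∠-66.1° Ω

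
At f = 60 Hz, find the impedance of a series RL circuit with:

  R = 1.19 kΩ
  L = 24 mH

Step 1 — Angular frequency: ω = 2π·f = 2π·60 = 377 rad/s.
Step 2 — Component impedances:
  R: Z = R = 1190 Ω
  L: Z = jωL = j·377·0.024 = 0 + j9.048 Ω
Step 3 — Series combination: Z_total = R + L = 1190 + j9.048 Ω = 1190∠0.4° Ω.

Z = 1190 + j9.048 Ω = 1190∠0.4° Ω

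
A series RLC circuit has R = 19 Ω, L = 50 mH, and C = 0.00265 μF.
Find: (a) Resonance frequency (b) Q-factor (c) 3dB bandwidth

Step 1 — Resonance condition Im(Z)=0 gives ω₀ = 1/√(LC).
Step 2 — ω₀ = 1/√(0.05·2.65e-09) = 8.687e+04 rad/s.
Step 3 — f₀ = ω₀/(2π) = 1.383e+04 Hz.
Step 4 — Series Q: Q = ω₀L/R = 8.687e+04·0.05/19 = 228.6.
Step 5 — 3dB bandwidth: Δω = ω₀/Q = 380 rad/s; BW = Δω/(2π) = 60.48 Hz.

(a) f₀ = 1.383e+04 Hz  (b) Q = 228.6  (c) BW = 60.48 Hz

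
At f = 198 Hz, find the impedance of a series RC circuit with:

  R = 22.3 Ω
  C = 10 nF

Step 1 — Angular frequency: ω = 2π·f = 2π·198 = 1244 rad/s.
Step 2 — Component impedances:
  R: Z = R = 22.3 Ω
  C: Z = 1/(jωC) = -j/(ω·C) = 0 - j8.038e+04 Ω
Step 3 — Series combination: Z_total = R + C = 22.3 - j8.038e+04 Ω = 8.038e+04∠-90.0° Ω.

Z = 22.3 - j8.038e+04 Ω = 8.038e+04∠-90.0° Ω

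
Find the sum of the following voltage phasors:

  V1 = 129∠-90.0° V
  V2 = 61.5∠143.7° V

Step 1 — Convert each phasor to rectangular form:
  V1 = 129·(cos(-90.0°) + j·sin(-90.0°)) = 0 - j129 V
  V2 = 61.5·(cos(143.7°) + j·sin(143.7°)) = -49.56 + j36.41 V
Step 2 — Sum components: V_total = -49.56 - j92.59 V.
Step 3 — Convert to polar: |V_total| = 105 V, ∠V_total = -118.2°.

V_total = 105∠-118.2° V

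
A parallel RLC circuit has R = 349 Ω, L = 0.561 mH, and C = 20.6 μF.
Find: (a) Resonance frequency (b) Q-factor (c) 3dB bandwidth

Step 1 — Resonance: ω₀ = 1/√(LC) = 1/√(0.000561·2.06e-05) = 9302 rad/s.
Step 2 — f₀ = ω₀/(2π) = 1480 Hz.
Step 3 — Parallel Q: Q = R/(ω₀L) = 349/(9302·0.000561) = 66.88.
Step 4 — Bandwidth: Δω = ω₀/Q = 139.1 rad/s; BW = Δω/(2π) = 22.14 Hz.

(a) f₀ = 1480 Hz  (b) Q = 66.88  (c) BW = 22.14 Hz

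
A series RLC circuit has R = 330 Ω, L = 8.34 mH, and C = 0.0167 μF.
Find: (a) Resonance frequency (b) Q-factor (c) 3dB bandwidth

Step 1 — Resonance condition Im(Z)=0 gives ω₀ = 1/√(LC).
Step 2 — ω₀ = 1/√(0.00834·1.67e-08) = 8.473e+04 rad/s.
Step 3 — f₀ = ω₀/(2π) = 1.349e+04 Hz.
Step 4 — Series Q: Q = ω₀L/R = 8.473e+04·0.00834/330 = 2.141.
Step 5 — 3dB bandwidth: Δω = ω₀/Q = 3.957e+04 rad/s; BW = Δω/(2π) = 6297 Hz.

(a) f₀ = 1.349e+04 Hz  (b) Q = 2.141  (c) BW = 6297 Hz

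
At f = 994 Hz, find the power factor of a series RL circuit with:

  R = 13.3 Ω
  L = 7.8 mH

Step 1 — Angular frequency: ω = 2π·f = 2π·994 = 6245 rad/s.
Step 2 — Component impedances:
  R: Z = R = 13.3 Ω
  L: Z = jωL = j·6245·0.0078 = 0 + j48.71 Ω
Step 3 — Series combination: Z_total = R + L = 13.3 + j48.71 Ω = 50.5∠74.7° Ω.
Step 4 — Power factor: PF = cos(φ) = Re(Z)/|Z| = 13.3/50.5 = 0.2634.
Step 5 — Type: Im(Z) = 48.71 ⇒ lagging (phase φ = 74.7°).

PF = 0.2634 (lagging, φ = 74.7°)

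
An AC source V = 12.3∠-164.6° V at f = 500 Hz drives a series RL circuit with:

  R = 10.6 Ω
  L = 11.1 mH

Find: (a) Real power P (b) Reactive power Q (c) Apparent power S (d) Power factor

Step 1 — Angular frequency: ω = 2π·f = 2π·500 = 3142 rad/s.
Step 2 — Component impedances:
  R: Z = R = 10.6 Ω
  L: Z = jωL = j·3142·0.0111 = 0 + j34.87 Ω
Step 3 — Series combination: Z_total = R + L = 10.6 + j34.87 Ω = 36.45∠73.1° Ω.
Step 4 — Source phasor: V = 12.3∠-164.6° V = -11.86 - j3.266 V.
Step 5 — Current: I = V / Z = -0.1804 + j0.2852 A = 0.3375∠122.3° A.
Step 6 — Complex power: S = V·I* = 1.207 + j3.972 VA.
Step 7 — Real power: P = Re(S) = 1.207 W.
Step 8 — Reactive power: Q = Im(S) = 3.972 VAR.
Step 9 — Apparent power: |S| = 4.151 VA.
Step 10 — Power factor: PF = P/|S| = 0.2908 (lagging).

(a) P = 1.207 W  (b) Q = 3.972 VAR  (c) S = 4.151 VA  (d) PF = 0.2908 (lagging)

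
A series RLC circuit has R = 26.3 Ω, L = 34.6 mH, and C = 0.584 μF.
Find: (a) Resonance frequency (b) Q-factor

Step 1 — Resonance condition Im(Z)=0 gives ω₀ = 1/√(LC).
Step 2 — ω₀ = 1/√(0.0346·5.84e-07) = 7035 rad/s.
Step 3 — f₀ = ω₀/(2π) = 1120 Hz.
Step 4 — Series Q: Q = ω₀L/R = 7035·0.0346/26.3 = 9.255.

(a) f₀ = 1120 Hz  (b) Q = 9.255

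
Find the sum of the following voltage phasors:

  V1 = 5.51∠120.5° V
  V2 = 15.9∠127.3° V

Step 1 — Convert each phasor to rectangular form:
  V1 = 5.51·(cos(120.5°) + j·sin(120.5°)) = -2.797 + j4.748 V
  V2 = 15.9·(cos(127.3°) + j·sin(127.3°)) = -9.635 + j12.65 V
Step 2 — Sum components: V_total = -12.43 + j17.4 V.
Step 3 — Convert to polar: |V_total| = 21.38 V, ∠V_total = 125.6°.

V_total = 21.38∠125.6° V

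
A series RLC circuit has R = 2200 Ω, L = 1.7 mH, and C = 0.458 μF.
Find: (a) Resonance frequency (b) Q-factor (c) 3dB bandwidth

Step 1 — Resonance: ω₀ = 1/√(LC) = 1/√(0.0017·4.58e-07) = 3.584e+04 rad/s.
Step 2 — f₀ = ω₀/(2π) = 5704 Hz.
Step 3 — Series Q: Q = ω₀L/R = 3.584e+04·0.0017/2200 = 0.02769.
Step 4 — Bandwidth: Δω = ω₀/Q = 1.294e+06 rad/s; BW = Δω/(2π) = 2.06e+05 Hz.

(a) f₀ = 5704 Hz  (b) Q = 0.02769  (c) BW = 2.06e+05 Hz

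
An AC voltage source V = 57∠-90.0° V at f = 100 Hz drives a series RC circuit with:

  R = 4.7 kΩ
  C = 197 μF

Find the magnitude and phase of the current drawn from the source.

Step 1 — Angular frequency: ω = 2π·f = 2π·100 = 628.3 rad/s.
Step 2 — Component impedances:
  R: Z = R = 4700 Ω
  C: Z = 1/(jωC) = -j/(ω·C) = 0 - j8.079 Ω
Step 3 — Series combination: Z_total = R + C = 4700 - j8.079 Ω = 4700∠-0.1° Ω.
Step 4 — Source phasor: V = 57∠-90.0° V = 0 - j57 V.
Step 5 — Ohm's law: I = V / Z_total = (0 - j57) / (4700 - j8.079) = 2.085e-05 - j0.01213 A.
Step 6 — Convert to polar: |I| = 0.01213 A, ∠I = -89.9°.

I = 0.01213∠-89.9° A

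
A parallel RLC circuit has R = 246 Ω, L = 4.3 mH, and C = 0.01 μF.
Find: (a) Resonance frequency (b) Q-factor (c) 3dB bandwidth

Step 1 — Resonance: ω₀ = 1/√(LC) = 1/√(0.0043·1e-08) = 1.525e+05 rad/s.
Step 2 — f₀ = ω₀/(2π) = 2.427e+04 Hz.
Step 3 — Parallel Q: Q = R/(ω₀L) = 246/(1.525e+05·0.0043) = 0.3751.
Step 4 — Bandwidth: Δω = ω₀/Q = 4.065e+05 rad/s; BW = Δω/(2π) = 6.47e+04 Hz.

(a) f₀ = 2.427e+04 Hz  (b) Q = 0.3751  (c) BW = 6.47e+04 Hz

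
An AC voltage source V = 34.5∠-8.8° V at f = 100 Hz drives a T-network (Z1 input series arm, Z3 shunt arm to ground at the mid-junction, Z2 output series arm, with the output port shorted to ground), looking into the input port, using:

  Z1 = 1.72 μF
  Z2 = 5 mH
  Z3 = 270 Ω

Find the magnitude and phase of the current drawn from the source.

Step 1 — Angular frequency: ω = 2π·f = 2π·100 = 628.3 rad/s.
Step 2 — Component impedances:
  Z1: Z = 1/(jωC) = -j/(ω·C) = 0 - j925.3 Ω
  Z2: Z = jωL = j·628.3·0.005 = 0 + j3.142 Ω
  Z3: Z = R = 270 Ω
Step 3 — With the output port shorted to ground, the output series arm Z2 runs from the junction to ground; the shunt arm Z3 also runs from the junction to ground. They appear in parallel: Z3 || Z2 = 0.03655 + j3.141 Ω.
Step 4 — Series with input arm Z1: Z_in = Z1 + (Z3 || Z2) = 0.03655 - j922.2 Ω = 922.2∠-90.0° Ω.
Step 5 — Source phasor: V = 34.5∠-8.8° V = 34.09 - j5.278 V.
Step 6 — Ohm's law: I = V / Z_total = (34.09 - j5.278) / (0.03655 - j922.2) = 0.005725 + j0.03697 A.
Step 7 — Convert to polar: |I| = 0.03741 A, ∠I = 81.2°.

I = 0.03741∠81.2° A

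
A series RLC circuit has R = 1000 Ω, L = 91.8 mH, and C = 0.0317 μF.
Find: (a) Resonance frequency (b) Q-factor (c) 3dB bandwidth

Step 1 — Resonance condition Im(Z)=0 gives ω₀ = 1/√(LC).
Step 2 — ω₀ = 1/√(0.0918·3.17e-08) = 1.854e+04 rad/s.
Step 3 — f₀ = ω₀/(2π) = 2950 Hz.
Step 4 — Series Q: Q = ω₀L/R = 1.854e+04·0.0918/1000 = 1.702.
Step 5 — 3dB bandwidth: Δω = ω₀/Q = 1.089e+04 rad/s; BW = Δω/(2π) = 1734 Hz.

(a) f₀ = 2950 Hz  (b) Q = 1.702  (c) BW = 1734 Hz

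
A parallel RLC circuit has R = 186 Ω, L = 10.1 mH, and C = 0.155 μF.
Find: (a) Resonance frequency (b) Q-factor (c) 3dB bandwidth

Step 1 — Resonance: ω₀ = 1/√(LC) = 1/√(0.0101·1.55e-07) = 2.527e+04 rad/s.
Step 2 — f₀ = ω₀/(2π) = 4022 Hz.
Step 3 — Parallel Q: Q = R/(ω₀L) = 186/(2.527e+04·0.0101) = 0.7286.
Step 4 — Bandwidth: Δω = ω₀/Q = 3.469e+04 rad/s; BW = Δω/(2π) = 5520 Hz.

(a) f₀ = 4022 Hz  (b) Q = 0.7286  (c) BW = 5520 Hz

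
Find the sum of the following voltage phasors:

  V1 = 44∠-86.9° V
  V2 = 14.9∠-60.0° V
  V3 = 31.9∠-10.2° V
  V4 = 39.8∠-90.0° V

Step 1 — Convert each phasor to rectangular form:
  V1 = 44·(cos(-86.9°) + j·sin(-86.9°)) = 2.379 - j43.94 V
  V2 = 14.9·(cos(-60.0°) + j·sin(-60.0°)) = 7.45 - j12.9 V
  V3 = 31.9·(cos(-10.2°) + j·sin(-10.2°)) = 31.4 - j5.649 V
  V4 = 39.8·(cos(-90.0°) + j·sin(-90.0°)) = 0 - j39.8 V
Step 2 — Sum components: V_total = 41.23 - j102.3 V.
Step 3 — Convert to polar: |V_total| = 110.3 V, ∠V_total = -68.0°.

V_total = 110.3∠-68.0° V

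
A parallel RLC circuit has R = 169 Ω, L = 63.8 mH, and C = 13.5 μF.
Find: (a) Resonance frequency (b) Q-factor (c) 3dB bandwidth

Step 1 — Resonance: ω₀ = 1/√(LC) = 1/√(0.0638·1.35e-05) = 1078 rad/s.
Step 2 — f₀ = ω₀/(2π) = 171.5 Hz.
Step 3 — Parallel Q: Q = R/(ω₀L) = 169/(1078·0.0638) = 2.458.
Step 4 — Bandwidth: Δω = ω₀/Q = 438.3 rad/s; BW = Δω/(2π) = 69.76 Hz.

(a) f₀ = 171.5 Hz  (b) Q = 2.458  (c) BW = 69.76 Hz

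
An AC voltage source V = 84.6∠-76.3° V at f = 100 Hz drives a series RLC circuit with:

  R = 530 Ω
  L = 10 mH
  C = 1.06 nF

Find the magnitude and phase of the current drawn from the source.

Step 1 — Angular frequency: ω = 2π·f = 2π·100 = 628.3 rad/s.
Step 2 — Component impedances:
  R: Z = R = 530 Ω
  L: Z = jωL = j·628.3·0.01 = 0 + j6.283 Ω
  C: Z = 1/(jωC) = -j/(ω·C) = 0 - j1.501e+06 Ω
Step 3 — Series combination: Z_total = R + L + C = 530 - j1.501e+06 Ω = 1.501e+06∠-90.0° Ω.
Step 4 — Source phasor: V = 84.6∠-76.3° V = 20.04 - j82.19 V.
Step 5 — Ohm's law: I = V / Z_total = (20.04 - j82.19) / (530 - j1.501e+06) = 5.475e-05 + j1.333e-05 A.
Step 6 — Convert to polar: |I| = 5.635e-05 A, ∠I = 13.7°.

I = 5.635e-05∠13.7° A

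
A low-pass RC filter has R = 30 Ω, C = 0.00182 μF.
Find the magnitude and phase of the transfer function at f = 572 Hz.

Step 1 — Angular frequency: ω = 2π·572 = 3594 rad/s.
Step 2 — Transfer function: H(jω) = 1/(1 + jωRC).
Step 3 — Denominator: 1 + jωRC = 1 + j·3594·30·1.82e-09 = 1 + j0.0001962.
Step 4 — H = 1 - j0.0001962.
Step 5 — Magnitude: |H| = 1 (-0.0 dB); phase: φ = -0.0°.

|H| = 1 (-0.0 dB), φ = -0.0°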